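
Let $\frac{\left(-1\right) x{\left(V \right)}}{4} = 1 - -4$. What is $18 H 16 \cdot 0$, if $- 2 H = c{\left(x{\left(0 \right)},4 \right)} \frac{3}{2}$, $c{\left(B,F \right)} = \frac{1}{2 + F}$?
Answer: $0$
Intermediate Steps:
$x{\left(V \right)} = -20$ ($x{\left(V \right)} = - 4 \left(1 - -4\right) = - 4 \left(1 + 4\right) = \left(-4\right) 5 = -20$)
$H = - \frac{1}{8}$ ($H = - \frac{\frac{1}{2 + 4} \cdot \frac{3}{2}}{2} = - \frac{\frac{1}{6} \cdot 3 \cdot \frac{1}{2}}{2} = - \frac{\frac{1}{6} \cdot \frac{3}{2}}{2} = \left(- \frac{1}{2}\right) \frac{1}{4} = - \frac{1}{8} \approx -0.125$)
$18 H 16 \cdot 0 = 18 \left(- \frac{1}{8}\right) 16 \cdot 0 = \left(- \frac{9}{4}\right) 0 = 0$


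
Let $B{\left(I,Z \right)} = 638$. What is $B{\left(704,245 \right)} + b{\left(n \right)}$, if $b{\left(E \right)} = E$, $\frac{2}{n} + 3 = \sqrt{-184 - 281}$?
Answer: $\frac{50401}{79} - \frac{i \sqrt{465}}{237} \approx 637.99 - 0.090987 i$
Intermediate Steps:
$n = \frac{2}{-3 + i \sqrt{465}}$ ($n = \frac{2}{-3 + \sqrt{-184 - 281}} = \frac{2}{-3 + \sqrt{-465}} = \frac{2}{-3 + i \sqrt{465}} \approx -0.012658 - 0.090987 i$)
$B{\left(704,245 \right)} + b{\left(n \right)} = 638 - \left(\frac{1}{79} + \frac{i \sqrt{465}}{237}\right) = \frac{50401}{79} - \frac{i \sqrt{465}}{237}$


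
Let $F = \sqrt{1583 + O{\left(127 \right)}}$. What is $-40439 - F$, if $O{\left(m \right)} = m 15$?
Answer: $-40439 - 4 \sqrt{218} \approx -40498.0$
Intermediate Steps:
$O{\left(m \right)} = 15 m$
$F = 4 \sqrt{218}$ ($F = \sqrt{1583 + 15 \cdot 127} = \sqrt{1583 + 1905} = \sqrt{3488} = 4 \sqrt{218} \approx 59.059$)
$-40439 - F = -40439 - 4 \sqrt{218}$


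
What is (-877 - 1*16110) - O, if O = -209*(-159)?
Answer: -50218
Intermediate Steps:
O = 33231
(-877 - 1*16110) - O = (-877 - 1*16110) - 1*33231 = (-877 - 16110) - 33231 = -16987 - 33231 = -50218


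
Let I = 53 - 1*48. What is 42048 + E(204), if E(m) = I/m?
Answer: 8577797/204 ≈ 42048.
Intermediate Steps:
I = 5 (I = 53 - 48 = 5)
E(m) = 5/m
42048 + E(204) = 42048 + 5/204 = 8577797/204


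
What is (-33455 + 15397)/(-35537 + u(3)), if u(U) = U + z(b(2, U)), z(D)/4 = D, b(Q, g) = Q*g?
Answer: 9029/17755 ≈ 0.50853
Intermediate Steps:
z(D) = 4*D
u(U) = 9*U (u(U) = U + 4*(2*U) = U + 8*U = 9*U)
(-33455 + 15397)/(-35537 + u(3)) = (-33455 + 15397)/(-35537 + 9*3) = -18058/(-35537 + 27) = -18058/(-35510) = -18058*(-1/35510) = 9029/17755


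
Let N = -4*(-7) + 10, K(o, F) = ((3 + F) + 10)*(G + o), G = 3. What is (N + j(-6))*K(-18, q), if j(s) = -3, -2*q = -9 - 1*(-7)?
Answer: -7350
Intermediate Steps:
q = 1 (q = -(-9 - 1*(-7))/2 = -(-9 + 7)/2 = -½*(-2) = 1)
K(o, F) = (3 + o)*(13 + F) (K(o, F) = ((3 + F) + 10)*(3 + o) = (13 + F)*(3 + o) = (3 + o)*(13 + F))
N = 38 (N = 28 + 10 = 38)
(N + j(-6))*K(-18, q) = (38 - 3)*(39 + 3*1 + 13*(-18) + 1*(-18)) = 35*(39 + 3 - 234 - 18) = 35*(-210) = -7350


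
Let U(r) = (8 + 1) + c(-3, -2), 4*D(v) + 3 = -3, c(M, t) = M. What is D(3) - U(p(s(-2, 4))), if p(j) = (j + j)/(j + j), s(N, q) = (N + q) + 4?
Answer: -15/2 ≈ -7.5000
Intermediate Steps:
s(N, q) = 4 + N + q
D(v) = -3/2 (D(v) = -¾ + (¼)*(-3) = -¾ - ¾ = -3/2)
p(j) = 1 (p(j) = (2*j)/((2*j)) = (2*j)*(1/(2*j)) = 1)
U(r) = 6 (U(r) = (8 + 1) - 3 = 9 - 3 = 6)
D(3) - U(p(s(-2, 4))) = -3/2 - 1*6 = -3/2 - 6 = -15/2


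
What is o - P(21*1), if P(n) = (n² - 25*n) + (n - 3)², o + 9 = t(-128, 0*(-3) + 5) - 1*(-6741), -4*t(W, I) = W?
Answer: 6524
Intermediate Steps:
t(W, I) = -W/4
o = 6764 (o = -9 + (-¼*(-128) - 1*(-6741)) = -9 + (32 + 6741) = -9 + 6773 = 6764)
P(n) = n² + (-3 + n)² - 25*n (P(n) = (n² - 25*n) + (-3 + n)² = n² + (-3 + n)² - 25*n)
o - P(21*1) = 6764 - (9 - 651 + 2*(21*1)²) = 6764 - (9 - 31*21 + 2*21²) = 6764 - (9 - 651 + 2*441) = 6764 - (9 - 651 + 882) = 6764 - 1*240 = 6764 - 240 = 6524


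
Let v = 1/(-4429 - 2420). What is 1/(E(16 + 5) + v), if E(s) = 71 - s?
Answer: 6849/342449 ≈ 0.020000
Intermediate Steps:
v = -1/6849 (v = 1/(-6849) = -1/6849 ≈ -0.00014601)
1/(E(16 + 5) + v) = 1/((71 - (16 + 5)) - 1/6849) = 1/((71 - 1*21) - 1/6849) = 1/((71 - 21) - 1/6849) = 1/(50 - 1/6849) = 1/(342449/6849) = 6849/342449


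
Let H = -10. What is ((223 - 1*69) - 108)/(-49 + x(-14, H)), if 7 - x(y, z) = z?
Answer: -23/16 ≈ -1.4375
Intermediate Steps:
x(y, z) = 7 - z
((223 - 1*69) - 108)/(-49 + x(-14, H)) = ((223 - 1*69) - 108)/(-49 + (7 - 1*(-10))) = ((223 - 69) - 108)/(-49 + (7 + 10)) = (154 - 108)/(-49 + 17) = 46/(-32) = 46*(-1/32) = -23/16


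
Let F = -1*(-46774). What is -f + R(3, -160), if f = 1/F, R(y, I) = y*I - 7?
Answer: -22778939/46774 ≈ -487.00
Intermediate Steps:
R(y, I) = -7 + I*y (R(y, I) = I*y - 7 = -7 + I*y)
F = 46774
f = 1/46774 ≈ 2.1379e-5
-f + R(3, -160) = -1*1/46774 + (-7 - 160*3) = -1/46774 + (-7 - 480) = -1/46774 - 487 = -22778939/46774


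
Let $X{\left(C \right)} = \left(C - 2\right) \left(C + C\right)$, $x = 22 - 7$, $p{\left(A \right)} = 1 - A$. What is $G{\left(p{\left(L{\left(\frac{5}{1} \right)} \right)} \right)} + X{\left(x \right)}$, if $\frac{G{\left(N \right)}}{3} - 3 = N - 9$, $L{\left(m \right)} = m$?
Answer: $360$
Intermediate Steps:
$x = 15$
$X{\left(C \right)} = 2 C \left(-2 + C\right)$ ($X{\left(C \right)} = \left(-2 + C\right) 2 C = 2 C \left(-2 + C\right)$)
$G{\left(N \right)} = -18 + 3 N$ ($G{\left(N \right)} = 9 + 3 \left(N - 9\right) = 9 + 3 \left(-9 + N\right) = 9 + \left(-27 + 3 N\right) = -18 + 3 N$)
$G{\left(p{\left(L{\left(\frac{5}{1} \right)} \right)} \right)} + X{\left(x \right)} = \left(-18 + 3 \left(1 - \frac{5}{1}\right)\right) + 2 \cdot 15 \left(-2 + 15\right) = \left(-18 + 3 \left(1 - 5 \cdot 1\right)\right) + 2 \cdot 15 \cdot 13 = \left(-18 + 3 \left(1 - 5\right)\right) + 390 = \left(-18 + 3 \left(-4\right)\right) + 390 = \left(-18 - 12\right) + 390 = -30 + 390 = 360$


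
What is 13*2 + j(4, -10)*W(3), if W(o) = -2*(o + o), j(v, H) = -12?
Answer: 170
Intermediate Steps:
W(o) = -4*o
13*2 + j(4, -10)*W(3) = 13*2 - (-48)*3 = 26 - 12*(-12) = 26 + 144 = 170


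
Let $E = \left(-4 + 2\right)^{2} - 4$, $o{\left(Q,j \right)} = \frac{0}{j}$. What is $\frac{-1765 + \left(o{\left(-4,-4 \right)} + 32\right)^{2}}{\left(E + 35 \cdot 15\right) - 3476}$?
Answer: $\frac{57}{227} \approx 0.2511$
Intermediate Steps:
$o{\left(Q,j \right)} = 0$
$E = 0$ ($E = \left(-2\right)^{2} - 4 = 4 - 4 = 0$)
$\frac{-1765 + \left(o{\left(-4,-4 \right)} + 32\right)^{2}}{\left(E + 35 \cdot 15\right) - 3476} = \frac{-1765 + \left(0 + 32\right)^{2}}{\left(0 + 35 \cdot 15\right) - 3476} = \frac{-1765 + 32^{2}}{\left(0 + 525\right) - 3476} = \frac{-1765 + 1024}{525 - 3476} = - \frac{741}{-2951} = \left(-741\right) \left(- \frac{1}{2951}\right) = \frac{57}{227}$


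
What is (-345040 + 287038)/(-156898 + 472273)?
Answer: -19334/105125 ≈ -0.18391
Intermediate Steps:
(-345040 + 287038)/(-156898 + 472273) = -58002/315375 = -58002*1/315375 = -19334/105125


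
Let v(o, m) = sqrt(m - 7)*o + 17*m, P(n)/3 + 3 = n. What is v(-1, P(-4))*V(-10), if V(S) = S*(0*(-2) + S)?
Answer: -35700 - 200*I*sqrt(7) ≈ -35700.0 - 529.15*I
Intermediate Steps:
P(n) = -9 + 3*n
V(S) = S**2 (V(S) = S*(0 + S) = S*S = S**2)
v(o, m) = 17*m + o*sqrt(-7 + m) (v(o, m) = sqrt(-7 + m)*o + 17*m = o*sqrt(-7 + m) + 17*m = 17*m + o*sqrt(-7 + m))
v(-1, P(-4))*V(-10) = (17*(-9 + 3*(-4)) - sqrt(-7 + (-9 + 3*(-4))))*(-10)**2 = (17*(-9 - 12) - sqrt(-7 + (-9 - 12)))*100 = (17*(-21) - sqrt(-7 - 21))*100 = (-357 - sqrt(-28))*100 = (-357 - 2*I*sqrt(7))*100 = -35700 - 200*I*sqrt(7)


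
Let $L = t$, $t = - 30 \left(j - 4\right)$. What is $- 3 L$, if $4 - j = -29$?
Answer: $2610$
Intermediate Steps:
$j = 33$ ($j = 4 - -29 = 4 + 29 = 33$)
$t = -870$ ($t = - 30 \left(33 - 4\right) = \left(-30\right) 29 = -870$)
$L = -870$
$- 3 L = \left(-3\right) \left(-870\right) = 2610$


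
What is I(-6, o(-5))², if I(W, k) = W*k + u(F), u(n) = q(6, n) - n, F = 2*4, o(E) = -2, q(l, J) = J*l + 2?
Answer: 2916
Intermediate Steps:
q(l, J) = 2 + J*l
F = 8
u(n) = 2 + 5*n (u(n) = (2 + n*6) - n = (2 + 6*n) - n = 2 + 5*n)
I(W, k) = 42 + W*k (I(W, k) = W*k + (2 + 5*8) = W*k + (2 + 40) = W*k + 42 = 42 + W*k)
I(-6, o(-5))² = (42 - 6*(-2))² = (42 + 12)² = 54² = 2916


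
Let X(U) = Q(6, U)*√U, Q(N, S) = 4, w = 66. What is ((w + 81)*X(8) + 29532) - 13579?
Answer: 15953 + 1176*√2 ≈ 17616.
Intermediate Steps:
X(U) = 4*√U
((w + 81)*X(8) + 29532) - 13579 = ((66 + 81)*(4*√8) + 29532) - 13579 = (147*(4*(2*√2)) + 29532) - 13579 = (147*(8*√2) + 29532) - 13579 = (1176*√2 + 29532) - 13579 = (29532 + 1176*√2) - 13579 = 15953 + 1176*√2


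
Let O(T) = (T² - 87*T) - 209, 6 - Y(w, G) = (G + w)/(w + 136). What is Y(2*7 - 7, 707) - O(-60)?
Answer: -1231229/143 ≈ -8610.0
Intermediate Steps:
Y(w, G) = 6 - (G + w)/(136 + w) (Y(w, G) = 6 - (G + w)/(w + 136) = 6 - (G + w)/(136 + w))
O(T) = -209 + T² - 87*T
Y(2*7 - 7, 707) - O(-60) = (816 - 1*707 + 5*(2*7 - 7))/(136 + (2*7 - 7)) - (-209 + (-60)² - 87*(-60)) = (816 - 707 + 5*(14 - 7))/(136 + (14 - 7)) - (-209 + 3600 + 5220) = (816 - 707 + 5*7)/(136 + 7) - 1*8611 = (816 - 707 + 35)/143 - 8611 = (1/143)*144 - 8611 = 144/143 - 8611 = -1231229/143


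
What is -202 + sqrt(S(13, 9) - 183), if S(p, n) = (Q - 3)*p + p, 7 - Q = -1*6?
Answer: -202 + 2*I*sqrt(10) ≈ -202.0 + 6.3246*I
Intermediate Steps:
Q = 13 (Q = 7 - (-1)*6 = 7 - 1*(-6) = 7 + 6 = 13)
S(p, n) = 11*p (S(p, n) = (13 - 3)*p + p = 10*p + p = 11*p)
-202 + sqrt(S(13, 9) - 183) = -202 + sqrt(11*13 - 183) = -202 + sqrt(143 - 183) = -202 + sqrt(-40) = -202 + 2*I*sqrt(10)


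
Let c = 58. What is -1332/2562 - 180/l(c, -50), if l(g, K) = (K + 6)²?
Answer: -126663/206668 ≈ -0.61288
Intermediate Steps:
l(g, K) = (6 + K)²
-1332/2562 - 180/l(c, -50) = -1332/2562 - 180/(6 - 50)² = -1332*1/2562 - 180/((-44)²) = -222/427 - 180/1936 = -222/427 - 180*1/1936 = -222/427 - 45/484 = -126663/206668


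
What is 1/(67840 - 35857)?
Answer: 1/31983 ≈ 3.1267e-5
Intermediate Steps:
1/(67840 - 35857) = 1/31983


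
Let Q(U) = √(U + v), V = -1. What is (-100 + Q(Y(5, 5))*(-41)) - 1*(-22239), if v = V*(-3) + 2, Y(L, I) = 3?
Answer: 22139 - 82*√2 ≈ 22023.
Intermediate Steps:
v = 5 (v = -1*(-3) + 2 = 3 + 2 = 5)
Q(U) = √(5 + U) (Q(U) = √(U + 5) = √(5 + U))
(-100 + Q(Y(5, 5))*(-41)) - 1*(-22239) = (-100 + √(5 + 3)*(-41)) - 1*(-22239) = (-100 + √8*(-41)) + 22239 = (-100 + (2*√2)*(-41)) + 22239 = (-100 - 82*√2) + 22239 = 22139 - 82*√2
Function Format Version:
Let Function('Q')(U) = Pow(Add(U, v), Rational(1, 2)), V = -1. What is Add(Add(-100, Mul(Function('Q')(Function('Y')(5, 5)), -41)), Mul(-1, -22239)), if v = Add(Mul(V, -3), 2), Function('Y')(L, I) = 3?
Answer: Add(22139, Mul(-82, Pow(2, Rational(1, 2)))) ≈ 22023.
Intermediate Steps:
v = 5 (v = Add(Mul(-1, -3), 2) = Add(3, 2) = 5)
Function('Q')(U) = Pow(Add(5, U), Rational(1, 2)) (Function('Q')(U) = Pow(Add(U, 5), Rational(1, 2)) = Pow(Add(5, U), Rational(1, 2)))
Add(Add(-100, Mul(Function('Q')(Function('Y')(5, 5)), -41)), Mul(-1, -22239)) = Add(Add(-100, Mul(Pow(Add(5, 3), Rational(1, 2)), -41)), Mul(-1, -22239)) = Add(Add(-100, Mul(Pow(8, Rational(1, 2)), -41)), 22239) = Add(Add(-100, Mul(Mul(2, Pow(2, Rational(1, 2))), -41)), 22239) = Add(Add(-100, Mul(-82, Pow(2, Rational(1, 2)))), 22239) = Add(22139, Mul(-82, Pow(2, Rational(1, 2))))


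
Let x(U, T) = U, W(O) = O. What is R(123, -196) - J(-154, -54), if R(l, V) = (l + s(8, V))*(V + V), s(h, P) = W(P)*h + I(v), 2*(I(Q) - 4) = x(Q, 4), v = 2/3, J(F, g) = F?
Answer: 1694686/3 ≈ 5.6490e+5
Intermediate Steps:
v = ⅔ (v = 2*(⅓) = ⅔ ≈ 0.66667)
I(Q) = 4 + Q/2
s(h, P) = 13/3 + P*h (s(h, P) = P*h + (4 + (½)*(⅔)) = P*h + (4 + ⅓) = P*h + 13/3 = 13/3 + P*h)
R(l, V) = 2*V*(13/3 + l + 8*V) (R(l, V) = (l + (13/3 + V*8))*(V + V) = (l + (13/3 + 8*V))*(2*V) = (13/3 + l + 8*V)*(2*V) = 2*V*(13/3 + l + 8*V))
R(123, -196) - J(-154, -54) = (⅔)*(-196)*(13 + 3*123 + 24*(-196)) - 1*(-154) = (⅔)*(-196)*(13 + 369 - 4704) + 154 = (⅔)*(-196)*(-4322) + 154 = 1694224/3 + 154 = 1694686/3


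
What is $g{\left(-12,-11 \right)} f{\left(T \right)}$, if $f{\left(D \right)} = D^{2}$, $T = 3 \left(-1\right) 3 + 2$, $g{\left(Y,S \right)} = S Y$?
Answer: $6468$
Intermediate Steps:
$T = -7$ ($T = \left(-3\right) 3 + 2 = -9 + 2 = -7$)
$g{\left(-12,-11 \right)} f{\left(T \right)} = \left(-11\right) \left(-12\right) \left(-7\right)^{2} = 132 \cdot 49 = 6468$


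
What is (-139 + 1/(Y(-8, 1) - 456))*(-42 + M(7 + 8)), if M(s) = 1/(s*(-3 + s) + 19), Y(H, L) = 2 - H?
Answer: 518092215/88754 ≈ 5837.4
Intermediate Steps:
M(s) = 1/(19 + s*(-3 + s))
(-139 + 1/(Y(-8, 1) - 456))*(-42 + M(7 + 8)) = (-139 + 1/((2 - 1*(-8)) - 456))*(-42 + 1/(19 + (7 + 8)² - 3*(7 + 8))) = (-139 + 1/((2 + 8) - 456))*(-42 + 1/(19 + 15² - 3*15)) = (-139 + 1/(10 - 456))*(-42 + 1/(19 + 225 - 45)) = (-139 + 1/(-446))*(-42 + 1/199) = (-139 - 1/446)*(-42 + 1/199) = -61995/446*(-8357/199) = 518092215/88754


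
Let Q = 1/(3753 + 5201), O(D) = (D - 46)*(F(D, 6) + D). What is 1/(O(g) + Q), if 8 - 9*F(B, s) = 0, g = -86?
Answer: 26862/301785619 ≈ 8.9010e-5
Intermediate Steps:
F(B, s) = 8/9 (F(B, s) = 8/9 - ⅑*0 = 8/9 + 0 = 8/9)
O(D) = (-46 + D)*(8/9 + D) (O(D) = (D - 46)*(8/9 + D) = (-46 + D)*(8/9 + D))
Q = 1/8954 ≈ 0.00011168
1/(O(g) + Q) = 1/((-368/9 + (-86)² - 406/9*(-86)) + 1/8954) = 1/((-368/9 + 7396 + 34916/9) + 1/8954) = 1/(33704/3 + 1/8954) = 1/(301785619/26862) = 26862/301785619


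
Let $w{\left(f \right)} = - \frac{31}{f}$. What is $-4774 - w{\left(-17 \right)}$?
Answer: $- \frac{81189}{17} \approx -4775.8$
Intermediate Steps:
$-4774 - w{\left(-17 \right)} = -4774 - - \frac{31}{-17} = -4774 - \left(-31\right) \left(- \frac{1}{17}\right) = -4774 - \frac{31}{17} = - \frac{81189}{17}$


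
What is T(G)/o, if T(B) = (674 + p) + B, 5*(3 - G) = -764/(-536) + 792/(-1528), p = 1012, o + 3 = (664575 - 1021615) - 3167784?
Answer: -43223623/90214422238 ≈ -0.00047912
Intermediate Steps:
o = -3524827 (o = -3 + ((664575 - 1021615) - 3167784) = -3 + (-357040 - 3167784) = -3 - 3524824 = -3524827)
G = 72139/25594 (G = 3 - (-764/(-536) + 792/(-1528))/5 = 3 - (-764*(-1/536) + 792*(-1/1528))/5 = 3 - (191/134 - 99/191)/5 = 3 - ⅕*23215/25594 = 3 - 4643/25594 = 72139/25594 ≈ 2.8186)
T(B) = 1686 + B (T(B) = (674 + 1012) + B = 1686 + B)
T(G)/o = (1686 + 72139/25594)/(-3524827) = (43223623/25594)*(-1/3524827) = -43223623/90214422238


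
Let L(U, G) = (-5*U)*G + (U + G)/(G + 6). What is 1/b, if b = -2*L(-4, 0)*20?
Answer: 3/80 ≈ 0.037500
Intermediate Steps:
L(U, G) = (G + U)/(6 + G) - 5*G*U (L(U, G) = -5*G*U + (G + U)/(6 + G) = (G + U)/(6 + G) - 5*G*U)
b = 80/3 (b = -2*(0 - 4 - 30*0*(-4) - 5*(-4)*0²)/(6 + 0)*20 = -2*(0 - 4 + 0 - 5*(-4)*0)/6*20 = -(0 - 4 + 0 + 0)/3*20 = -(-4)/3*20 = -2*(-⅔)*20 = (4/3)*20 = 80/3 ≈ 26.667)
1/b = 1/(80/3) = 3/80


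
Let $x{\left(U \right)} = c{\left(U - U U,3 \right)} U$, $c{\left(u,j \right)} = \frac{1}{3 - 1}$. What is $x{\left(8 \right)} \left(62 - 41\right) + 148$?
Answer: $232$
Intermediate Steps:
$c{\left(u,j \right)} = \frac{1}{2}$
$x{\left(U \right)} = \frac{U}{2}$
$x{\left(8 \right)} \left(62 - 41\right) + 148 = \frac{1}{2} \cdot 8 \left(62 - 41\right) + 148 = 4 \cdot 21 + 148 = 84 + 148 = 232$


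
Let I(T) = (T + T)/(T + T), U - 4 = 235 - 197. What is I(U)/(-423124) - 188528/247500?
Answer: -19942742243/26180797500 ≈ -0.76173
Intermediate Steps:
U = 42 (U = 4 + (235 - 197) = 4 + 38 = 42)
I(T) = 1 (I(T) = (2*T)/((2*T)) = (2*T)*(1/(2*T)) = 1)
I(U)/(-423124) - 188528/247500 = 1/(-423124) - 188528/247500 = 1*(-1/423124) - 188528*1/247500 = -1/423124 - 47132/61875 = -19942742243/26180797500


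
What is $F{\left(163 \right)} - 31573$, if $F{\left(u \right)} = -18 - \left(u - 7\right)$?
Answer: $-31747$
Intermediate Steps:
$F{\left(u \right)} = -11 - u$ ($F{\left(u \right)} = -18 - \left(u - 7\right) = -18 - \left(-7 + u\right) = -11 - u$)
$F{\left(163 \right)} - 31573 = \left(-11 - 163\right) - 31573 = -174 - 31573 = -31747$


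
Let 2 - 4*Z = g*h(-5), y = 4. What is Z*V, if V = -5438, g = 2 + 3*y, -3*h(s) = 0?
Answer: -2719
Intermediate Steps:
h(s) = 0 (h(s) = -1/3*0 = 0)
g = 14 (g = 2 + 3*4 = 2 + 12 = 14)
Z = 1/2 (Z = 1/2 - 7*0/2 = 1/2 - 1/4*0 = 1/2 + 0 = 1/2 ≈ 0.50000)
Z*V = (1/2)*(-5438) = -2719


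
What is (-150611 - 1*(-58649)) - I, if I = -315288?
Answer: 223326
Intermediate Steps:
(-150611 - 1*(-58649)) - I = (-150611 - 1*(-58649)) - 1*(-315288) = (-150611 + 58649) + 315288 = -91962 + 315288 = 223326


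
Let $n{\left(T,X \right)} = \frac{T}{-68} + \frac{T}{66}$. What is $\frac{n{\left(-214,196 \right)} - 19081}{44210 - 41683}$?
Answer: $- \frac{3058427}{405042} \approx -7.5509$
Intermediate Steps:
$n{\left(T,X \right)} = \frac{T}{2244}$ ($n{\left(T,X \right)} = T \left(- \frac{1}{68}\right) + T \frac{1}{66} = - \frac{T}{68} + \frac{T}{66} = \frac{T}{2244}$)
$\frac{n{\left(-214,196 \right)} - 19081}{44210 - 41683} = \frac{\frac{1}{2244} \left(-214\right) - 19081}{44210 - 41683} = \frac{- \frac{107}{1122} - 19081}{2527} = \left(- \frac{21408989}{1122}\right) \frac{1}{2527} = - \frac{3058427}{405042}$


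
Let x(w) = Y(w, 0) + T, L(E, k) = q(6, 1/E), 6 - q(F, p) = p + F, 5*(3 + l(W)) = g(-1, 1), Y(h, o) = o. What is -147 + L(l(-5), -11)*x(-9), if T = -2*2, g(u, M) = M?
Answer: -1039/7 ≈ -148.43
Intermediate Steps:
l(W) = -14/5 (l(W) = -3 + (⅕)*1 = -3 + ⅕ = -14/5)
T = -4
q(F, p) = 6 - F - p (q(F, p) = 6 - (p + F) = 6 - (F + p) = 6 + (-F - p) = 6 - F - p)
L(E, k) = -1/E (L(E, k) = 6 - 1*6 - 1/E = 6 - 6 - 1/E = -1/E)
x(w) = -4 (x(w) = 0 - 4 = -4)
-147 + L(l(-5), -11)*x(-9) = -147 - 1/(-14/5)*(-4) = -147 - 1*(-5/14)*(-4) = -147 + (5/14)*(-4) = -147 - 10/7 = -1039/7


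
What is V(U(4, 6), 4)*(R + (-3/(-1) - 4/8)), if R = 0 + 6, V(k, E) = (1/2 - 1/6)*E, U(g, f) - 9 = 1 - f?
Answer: 34/3 ≈ 11.333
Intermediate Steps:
U(g, f) = 10 - f (U(g, f) = 9 + (1 - f) = 10 - f)
V(k, E) = E/3 (V(k, E) = (1*(½) - 1*⅙)*E = (½ - ⅙)*E = E/3)
R = 6
V(U(4, 6), 4)*(R + (-3/(-1) - 4/8)) = ((⅓)*4)*(6 + (-3/(-1) - 4/8)) = 4*(6 + (-3*(-1) - 4*⅛))/3 = 4*(6 + (3 - ½))/3 = 4*(6 + 5/2)/3 = (4/3)*(17/2) = 34/3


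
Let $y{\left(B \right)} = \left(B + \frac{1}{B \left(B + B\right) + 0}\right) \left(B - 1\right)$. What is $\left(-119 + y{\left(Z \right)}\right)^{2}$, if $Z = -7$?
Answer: $\frac{9554281}{2401} \approx 3979.3$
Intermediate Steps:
$y{\left(B \right)} = \left(-1 + B\right) \left(B + \frac{1}{2 B^{2}}\right)$ ($y{\left(B \right)} = \left(B + \frac{1}{B 2 B + 0}\right) \left(-1 + B\right) = \left(B + \frac{1}{2 B^{2} + 0}\right) \left(-1 + B\right) = \left(B + \frac{1}{2 B^{2}}\right) \left(-1 + B\right) = \left(-1 + B\right) \left(B + \frac{1}{2 B^{2}}\right)$)
$\left(-119 + y{\left(Z \right)}\right)^{2} = \left(-119 + \frac{-1 - 7 + 2 \left(-7\right)^{3} \left(-1 - 7\right)}{2 \cdot 49}\right)^{2} = \left(-119 + \frac{1}{2} \cdot \frac{1}{49} \left(-1 - 7 + 2 \left(-343\right) \left(-8\right)\right)\right)^{2} = \left(-119 + \frac{1}{2} \cdot \frac{1}{49} \left(-1 - 7 + 5488\right)\right)^{2} = \left(-119 + \frac{1}{2} \cdot \frac{1}{49} \cdot 5480\right)^{2} = \left(-119 + \frac{2740}{49}\right)^{2} = \left(- \frac{3091}{49}\right)^{2} = \frac{9554281}{2401}$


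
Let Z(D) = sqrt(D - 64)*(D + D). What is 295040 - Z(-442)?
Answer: 295040 + 884*I*sqrt(506) ≈ 2.9504e+5 + 19885.0*I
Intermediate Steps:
Z(D) = 2*D*sqrt(-64 + D) (Z(D) = sqrt(-64 + D)*(2*D) = 2*D*sqrt(-64 + D))
295040 - Z(-442) = 295040 - 2*(-442)*sqrt(-64 - 442) = 295040 - 2*(-442)*sqrt(-506) = 295040 - 2*(-442)*I*sqrt(506) = 295040 - (-884)*I*sqrt(506) = 295040 + 884*I*sqrt(506)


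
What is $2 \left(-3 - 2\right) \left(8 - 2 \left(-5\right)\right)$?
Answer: $-180$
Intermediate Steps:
$2 \left(-3 - 2\right) \left(8 - 2 \left(-5\right)\right) = 2 \left(-3 - 2\right) \left(8 - -10\right) = 2 \left(-5\right) \left(8 + 10\right) = \left(-10\right) 18 = -180$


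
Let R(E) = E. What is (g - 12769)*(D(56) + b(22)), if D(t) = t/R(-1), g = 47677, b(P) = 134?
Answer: 2722824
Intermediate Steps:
D(t) = -t (D(t) = t/(-1) = -t)
(g - 12769)*(D(56) + b(22)) = (47677 - 12769)*(-1*56 + 134) = 34908*(-56 + 134) = 34908*78 = 2722824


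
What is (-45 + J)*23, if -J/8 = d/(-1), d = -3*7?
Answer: -4899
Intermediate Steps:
d = -21
J = -168 (J = -8*(-21)/(-1) = -(-8)*(-21) = -8*21 = -168)
(-45 + J)*23 = (-45 - 168)*23 = -213*23 = -4899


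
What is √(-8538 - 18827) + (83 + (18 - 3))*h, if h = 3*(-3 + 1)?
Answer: -588 + I*√27365 ≈ -588.0 + 165.42*I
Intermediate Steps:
h = -6 (h = 3*(-2) = -6)
√(-8538 - 18827) + (83 + (18 - 3))*h = √(-8538 - 18827) + (83 + (18 - 3))*(-6) = √(-27365) + (83 + 15)*(-6) = I*√27365 + 98*(-6) = I*√27365 - 588 = -588 + I*√27365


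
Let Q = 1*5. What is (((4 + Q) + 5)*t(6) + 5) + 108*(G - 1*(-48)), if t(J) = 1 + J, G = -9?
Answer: 4315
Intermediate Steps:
Q = 5
(((4 + Q) + 5)*t(6) + 5) + 108*(G - 1*(-48)) = (((4 + 5) + 5)*(1 + 6) + 5) + 108*(-9 - 1*(-48)) = ((9 + 5)*7 + 5) + 108*(-9 + 48) = (14*7 + 5) + 108*39 = (98 + 5) + 4212 = 103 + 4212 = 4315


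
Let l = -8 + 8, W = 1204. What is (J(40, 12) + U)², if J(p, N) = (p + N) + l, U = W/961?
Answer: 2618982976/923521 ≈ 2835.9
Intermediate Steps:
l = 0
U = 1204/961 ≈ 1.2529
J(p, N) = N + p (J(p, N) = (p + N) + 0 = (N + p) + 0 = N + p)
(J(40, 12) + U)² = ((12 + 40) + 1204/961)² = (52 + 1204/961)² = (51176/961)² = 2618982976/923521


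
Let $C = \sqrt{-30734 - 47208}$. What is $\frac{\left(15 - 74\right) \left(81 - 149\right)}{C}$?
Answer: $- \frac{2006 i \sqrt{77942}}{38971} \approx - 14.371 i$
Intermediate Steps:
$C = i \sqrt{77942}$ ($C = \sqrt{-77942} = i \sqrt{77942} \approx 279.18 i$)
$\frac{\left(15 - 74\right) \left(81 - 149\right)}{C} = \frac{\left(15 - 74\right) \left(81 - 149\right)}{i \sqrt{77942}} = \left(-59\right) \left(-68\right) \left(- \frac{i \sqrt{77942}}{77942}\right) = 4012 \left(- \frac{i \sqrt{77942}}{77942}\right) = - \frac{2006 i \sqrt{77942}}{38971}$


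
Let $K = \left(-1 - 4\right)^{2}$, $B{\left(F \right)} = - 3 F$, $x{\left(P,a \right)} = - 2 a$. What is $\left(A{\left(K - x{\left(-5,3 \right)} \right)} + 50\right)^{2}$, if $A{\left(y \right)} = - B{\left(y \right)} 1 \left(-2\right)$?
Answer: $18496$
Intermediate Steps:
$K = 25$ ($K = \left(-5\right)^{2} = 25$)
$A{\left(y \right)} = - 6 y$ ($A{\left(y \right)} = - - 3 y 1 \left(-2\right) = - - 3 y \left(-2\right) = - 6 y$)
$\left(A{\left(K - x{\left(-5,3 \right)} \right)} + 50\right)^{2} = \left(- 6 \left(25 - \left(-2\right) 3\right) + 50\right)^{2} = \left(- 6 \left(25 - -6\right) + 50\right)^{2} = \left(- 6 \left(25 + 6\right) + 50\right)^{2} = \left(\left(-6\right) 31 + 50\right)^{2} = \left(-186 + 50\right)^{2} = \left(-136\right)^{2} = 18496$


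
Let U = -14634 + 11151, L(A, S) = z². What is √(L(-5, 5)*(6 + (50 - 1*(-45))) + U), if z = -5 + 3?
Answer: I*√3079 ≈ 55.489*I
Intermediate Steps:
z = -2
L(A, S) = 4 (L(A, S) = (-2)² = 4)
U = -3483
√(L(-5, 5)*(6 + (50 - 1*(-45))) + U) = √(4*(6 + (50 - 1*(-45))) - 3483) = √(4*(6 + (50 + 45)) - 3483) = √(4*(6 + 95) - 3483) = √(4*101 - 3483) = √(404 - 3483) = √(-3079) = I*√3079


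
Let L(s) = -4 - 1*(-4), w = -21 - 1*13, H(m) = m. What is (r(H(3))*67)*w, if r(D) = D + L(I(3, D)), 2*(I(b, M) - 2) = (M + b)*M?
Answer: -6834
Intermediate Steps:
I(b, M) = 2 + M*(M + b)/2 (I(b, M) = 2 + ((M + b)*M)/2 = 2 + (M*(M + b))/2 = 2 + M*(M + b)/2)
w = -34 (w = -21 - 13 = -34)
L(s) = 0 (L(s) = -4 + 4 = 0)
r(D) = D (r(D) = D + 0 = D)
(r(H(3))*67)*w = (3*67)*(-34) = 201*(-34) = -6834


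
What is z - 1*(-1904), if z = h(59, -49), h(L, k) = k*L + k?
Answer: -1036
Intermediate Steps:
h(L, k) = k + L*k (h(L, k) = L*k + k = k + L*k)
z = -2940 (z = -49*(1 + 59) = -49*60 = -2940)
z - 1*(-1904) = -2940 - 1*(-1904) = -2940 + 1904 = -1036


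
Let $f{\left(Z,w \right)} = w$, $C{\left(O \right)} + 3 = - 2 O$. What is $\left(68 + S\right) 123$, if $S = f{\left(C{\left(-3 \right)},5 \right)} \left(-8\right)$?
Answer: $3444$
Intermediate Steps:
$C{\left(O \right)} = -3 - 2 O$
$S = -40$ ($S = 5 \left(-8\right) = -40$)
$\left(68 + S\right) 123 = \left(68 - 40\right) 123 = 28 \cdot 123 = 3444$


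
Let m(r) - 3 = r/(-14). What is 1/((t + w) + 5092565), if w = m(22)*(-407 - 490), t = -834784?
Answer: 7/29795497 ≈ 2.3493e-7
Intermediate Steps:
m(r) = 3 - r/14 (m(r) = 3 + r/(-14) = 3 + r*(-1/14) = 3 - r/14)
w = -8970/7 (w = (3 - 1/14*22)*(-407 - 490) = (3 - 11/7)*(-897) = (10/7)*(-897) = -8970/7 ≈ -1281.4)
1/((t + w) + 5092565) = 1/((-834784 - 8970/7) + 5092565) = 1/(-5852458/7 + 5092565) = 1/(29795497/7) = 7/29795497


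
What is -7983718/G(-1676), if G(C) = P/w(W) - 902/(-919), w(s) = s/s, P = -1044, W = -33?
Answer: 3668518421/479267 ≈ 7654.4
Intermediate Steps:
w(s) = 1
G(C) = -958534/919 (G(C) = -1044/1 - 902/(-919) = -1044*1 - 902*(-1/919) = -1044 + 902/919 = -958534/919)
-7983718/G(-1676) = -7983718/(-958534/919) = -7983718*(-919/958534) = 3668518421/479267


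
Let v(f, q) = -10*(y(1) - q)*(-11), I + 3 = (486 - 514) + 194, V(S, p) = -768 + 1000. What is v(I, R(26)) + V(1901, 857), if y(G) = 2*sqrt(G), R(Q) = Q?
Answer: -2408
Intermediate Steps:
V(S, p) = 232
I = 163 (I = -3 + ((486 - 514) + 194) = -3 + (-28 + 194) = -3 + 166 = 163)
v(f, q) = 220 - 110*q (v(f, q) = -10*(2*sqrt(1) - q)*(-11) = -10*(2*1 - q)*(-11) = -10*(2 - q)*(-11) = (-20 + 10*q)*(-11) = 220 - 110*q)
v(I, R(26)) + V(1901, 857) = (220 - 110*26) + 232 = (220 - 2860) + 232 = -2640 + 232 = -2408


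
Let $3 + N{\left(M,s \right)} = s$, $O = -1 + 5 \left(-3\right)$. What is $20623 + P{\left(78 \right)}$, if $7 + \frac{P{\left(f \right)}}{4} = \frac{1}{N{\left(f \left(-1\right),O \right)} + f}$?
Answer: $\frac{1215109}{59} \approx 20595.0$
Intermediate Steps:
$O = -16$ ($O = -1 - 15 = -16$)
$N{\left(M,s \right)} = -3 + s$
$P{\left(f \right)} = -28 + \frac{4}{-19 + f}$ ($P{\left(f \right)} = -28 + \frac{4}{\left(-3 - 16\right) + f} = -28 + \frac{4}{-19 + f}$)
$20623 + P{\left(78 \right)} = 20623 + \frac{4 \left(134 - 546\right)}{-19 + 78} = 20623 + \frac{4 \left(134 - 546\right)}{59} = 20623 + 4 \cdot \frac{1}{59} \left(-412\right) = 20623 - \frac{1648}{59} = \frac{1215109}{59}$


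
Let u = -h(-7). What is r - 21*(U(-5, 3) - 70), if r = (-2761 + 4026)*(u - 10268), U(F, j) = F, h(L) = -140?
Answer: -12810345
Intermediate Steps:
u = 140 (u = -1*(-140) = 140)
r = -12811920 (r = (-2761 + 4026)*(140 - 10268) = 1265*(-10128) = -12811920)
r - 21*(U(-5, 3) - 70) = -12811920 - 21*(-5 - 70) = -12811920 - 21*(-75) = -12811920 - 1*(-1575) = -12811920 + 1575 = -12810345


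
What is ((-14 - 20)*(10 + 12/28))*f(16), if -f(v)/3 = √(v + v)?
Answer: 29784*√2/7 ≈ 6017.3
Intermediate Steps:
f(v) = -3*√2*√v (f(v) = -3*√(v + v) = -3*√2*√v)
((-14 - 20)*(10 + 12/28))*f(16) = ((-14 - 20)*(10 + 12/28))*(-3*√2*√16) = (-34*(10 + 12*(1/28)))*(-3*√2*4) = (-34*(10 + 3/7))*(-12*√2) = (-34*73/7)*(-12*√2) = -(-29784)*√2/7 = 29784*√2/7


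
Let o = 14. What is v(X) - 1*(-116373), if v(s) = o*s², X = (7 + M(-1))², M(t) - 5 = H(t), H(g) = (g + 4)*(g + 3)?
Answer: 1586037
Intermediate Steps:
H(g) = (3 + g)*(4 + g) (H(g) = (4 + g)*(3 + g) = (3 + g)*(4 + g))
M(t) = 17 + t² + 7*t (M(t) = 5 + (12 + t² + 7*t) = 17 + t² + 7*t)
X = 324 (X = (7 + (17 + (-1)² + 7*(-1)))² = (7 + (17 + 1 - 7))² = (7 + 11)² = 18² = 324)
v(s) = 14*s²
v(X) - 1*(-116373) = 14*324² - 1*(-116373) = 14*104976 + 116373 = 1469664 + 116373 = 1586037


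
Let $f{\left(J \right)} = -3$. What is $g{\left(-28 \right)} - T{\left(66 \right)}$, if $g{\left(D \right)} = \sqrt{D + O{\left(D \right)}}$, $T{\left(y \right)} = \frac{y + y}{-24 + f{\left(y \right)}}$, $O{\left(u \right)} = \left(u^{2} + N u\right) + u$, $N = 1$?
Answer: $\frac{44}{9} + 10 \sqrt{7} \approx 31.346$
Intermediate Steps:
$O{\left(u \right)} = u^{2} + 2 u$ ($O{\left(u \right)} = \left(u^{2} + 1 u\right) + u = \left(u^{2} + u\right) + u = \left(u + u^{2}\right) + u = u^{2} + 2 u$)
$T{\left(y \right)} = - \frac{2 y}{27}$ ($T{\left(y \right)} = \frac{y + y}{-24 - 3} = \frac{2 y}{-27} = 2 y \left(- \frac{1}{27}\right) = - \frac{2 y}{27}$)
$g{\left(D \right)} = \sqrt{D + D \left(2 + D\right)}$
$g{\left(-28 \right)} - T{\left(66 \right)} = \sqrt{- 28 \left(3 - 28\right)} - \left(- \frac{2}{27}\right) 66 = \sqrt{\left(-28\right) \left(-25\right)} - - \frac{44}{9} = \sqrt{700} + \frac{44}{9} = 10 \sqrt{7} + \frac{44}{9} = \frac{44}{9} + 10 \sqrt{7}$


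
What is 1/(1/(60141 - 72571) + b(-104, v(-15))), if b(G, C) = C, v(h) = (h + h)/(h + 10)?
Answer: 12430/74579 ≈ 0.16667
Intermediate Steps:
v(h) = 2*h/(10 + h) (v(h) = (2*h)/(10 + h) = 2*h/(10 + h))
1/(1/(60141 - 72571) + b(-104, v(-15))) = 1/(1/(60141 - 72571) + 2*(-15)/(10 - 15)) = 1/(1/(-12430) + 2*(-15)/(-5)) = 1/(-1/12430 + 2*(-15)*(-⅕)) = 1/(-1/12430 + 6) = 1/(74579/12430) = 12430/74579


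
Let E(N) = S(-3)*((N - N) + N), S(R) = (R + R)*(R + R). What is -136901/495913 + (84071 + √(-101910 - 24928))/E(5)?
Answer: 41667259643/89264340 + I*√126838/180 ≈ 466.79 + 1.9786*I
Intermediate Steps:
S(R) = 4*R² (S(R) = (2*R)*(2*R) = 4*R²)
E(N) = 36*N (E(N) = (4*(-3)²)*((N - N) + N) = (4*9)*(0 + N) = 36*N)
-136901/495913 + (84071 + √(-101910 - 24928))/E(5) = -136901/495913 + (84071 + √(-101910 - 24928))/((36*5)) = -136901*1/495913 + (84071 + √(-126838))/180 = -136901/495913 + (84071 + I*√126838)*(1/180) = -136901/495913 + (84071/180 + I*√126838/180) = 41667259643/89264340 + I*√126838/180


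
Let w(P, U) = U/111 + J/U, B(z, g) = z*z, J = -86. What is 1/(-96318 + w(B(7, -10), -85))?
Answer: -9435/908758009 ≈ -1.0382e-5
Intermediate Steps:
B(z, g) = z²
w(P, U) = -86/U + U/111 (w(P, U) = U/111 - 86/U = -86/U + U/111)
1/(-96318 + w(B(7, -10), -85)) = 1/(-96318 + (-86/(-85) + (1/111)*(-85))) = 1/(-96318 + (-86*(-1/85) - 85/111)) = 1/(-96318 + (86/85 - 85/111)) = 1/(-96318 + 2321/9435) = 1/(-908758009/9435) = -9435/908758009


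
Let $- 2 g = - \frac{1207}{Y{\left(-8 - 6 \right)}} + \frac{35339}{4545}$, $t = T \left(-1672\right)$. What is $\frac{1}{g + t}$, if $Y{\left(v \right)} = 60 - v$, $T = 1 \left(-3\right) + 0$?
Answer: $\frac{672660}{3376933289} \approx 0.00019919$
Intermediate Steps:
$T = -3$ ($T = -3 + 0 = -3$)
$t = 5016$ ($t = \left(-3\right) \left(-1672\right) = 5016$)
$g = \frac{2870729}{672660}$ ($g = - \frac{- \frac{1207}{60 - \left(-8 - 6\right)} + \frac{35339}{4545}}{2} = - \frac{- \frac{1207}{60 - \left(-8 - 6\right)} + 35339 \cdot \frac{1}{4545}}{2} = - \frac{- \frac{1207}{60 - -14} + \frac{35339}{4545}}{2} = - \frac{- \frac{1207}{60 + 14} + \frac{35339}{4545}}{2} = - \frac{- \frac{1207}{74} + \frac{35339}{4545}}{2} = \left(- \frac{1}{2}\right) \left(- \frac{2870729}{336330}\right) = \frac{2870729}{672660} \approx 4.2677$)
$\frac{1}{g + t} = \frac{1}{\frac{2870729}{672660} + 5016} = \frac{1}{\frac{3376933289}{672660}} = \frac{672660}{3376933289}$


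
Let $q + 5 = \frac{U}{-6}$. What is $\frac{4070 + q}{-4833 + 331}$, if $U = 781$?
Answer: $- \frac{23609}{27012} \approx -0.87402$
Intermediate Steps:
$q = - \frac{811}{6}$ ($q = -5 + \frac{1}{-6} \cdot 781 = -5 - \frac{781}{6} = - \frac{811}{6} \approx -135.17$)
$\frac{4070 + q}{-4833 + 331} = \frac{4070 - \frac{811}{6}}{-4833 + 331} = \frac{23609}{6 \left(-4502\right)} = \frac{23609}{6} \left(- \frac{1}{4502}\right) = - \frac{23609}{27012}$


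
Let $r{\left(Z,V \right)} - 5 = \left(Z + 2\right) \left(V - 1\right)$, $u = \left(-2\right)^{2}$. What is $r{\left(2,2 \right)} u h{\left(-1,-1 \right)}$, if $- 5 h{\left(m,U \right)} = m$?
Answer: $\frac{36}{5} \approx 7.2$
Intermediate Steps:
$u = 4$
$r{\left(Z,V \right)} = 5 + \left(-1 + V\right) \left(2 + Z\right)$ ($r{\left(Z,V \right)} = 5 + \left(Z + 2\right) \left(V - 1\right) = 5 + \left(2 + Z\right) \left(-1 + V\right) = 5 + \left(-1 + V\right) \left(2 + Z\right)$)
$h{\left(m,U \right)} = - \frac{m}{5}$
$r{\left(2,2 \right)} u h{\left(-1,-1 \right)} = \left(3 - 2 + 2 \cdot 2 + 2 \cdot 2\right) 4 \left(\left(- \frac{1}{5}\right) \left(-1\right)\right) = \left(3 - 2 + 4 + 4\right) 4 \cdot \frac{1}{5} = 9 \cdot 4 \cdot \frac{1}{5} = 36 \cdot \frac{1}{5} = \frac{36}{5}$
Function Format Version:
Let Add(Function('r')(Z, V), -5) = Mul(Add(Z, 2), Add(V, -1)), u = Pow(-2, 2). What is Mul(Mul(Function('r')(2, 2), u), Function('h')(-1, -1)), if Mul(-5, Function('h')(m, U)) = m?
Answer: Rational(36, 5) ≈ 7.2000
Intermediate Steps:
u = 4
Function('r')(Z, V) = Add(5, Mul(Add(-1, V), Add(2, Z))) (Function('r')(Z, V) = Add(5, Mul(Add(Z, 2), Add(V, -1))) = Add(5, Mul(Add(2, Z), Add(-1, V))) = Add(5, Mul(Add(-1, V), Add(2, Z))))
Function('h')(m, U) = Mul(Rational(-1, 5), m)
Mul(Mul(Function('r')(2, 2), u), Function('h')(-1, -1)) = Mul(Mul(Add(3, Mul(-1, 2), Mul(2, 2), Mul(2, 2)), 4), Mul(Rational(-1, 5), -1)) = Mul(Mul(Add(3, -2, 4, 4), 4), Rational(1, 5)) = Mul(Mul(9, 4), Rational(1, 5)) = Mul(36, Rational(1, 5)) = Rational(36, 5)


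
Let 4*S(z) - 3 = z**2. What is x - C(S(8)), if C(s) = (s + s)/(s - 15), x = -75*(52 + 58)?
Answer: -57884/7 ≈ -8269.1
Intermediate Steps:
S(z) = 3/4 + z**2/4
x = -8250 (x = -75*110 = -8250)
C(s) = 2*s/(-15 + s) (C(s) = (2*s)/(-15 + s) = 2*s/(-15 + s))
x - C(S(8)) = -8250 - 2*(3/4 + (1/4)*8**2)/(-15 + (3/4 + (1/4)*8**2)) = -8250 - 2*(3/4 + (1/4)*64)/(-15 + (3/4 + (1/4)*64)) = -8250 - 2*(3/4 + 16)/(-15 + (3/4 + 16)) = -8250 - 2*67/(4*(-15 + 67/4)) = -8250 - 2*67/(4*7/4) = -8250 - 2*67*4/(4*7) = -8250 - 1*134/7 = -8250 - 134/7 = -57884/7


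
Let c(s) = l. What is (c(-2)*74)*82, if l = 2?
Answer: 12136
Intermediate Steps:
c(s) = 2
(c(-2)*74)*82 = (2*74)*82 = 148*82 = 12136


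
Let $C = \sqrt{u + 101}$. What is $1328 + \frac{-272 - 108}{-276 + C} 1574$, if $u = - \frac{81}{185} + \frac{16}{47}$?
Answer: $\frac{578454111304}{165368243} + \frac{299060 \sqrt{1907135215}}{165368243} \approx 3577.0$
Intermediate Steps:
$u = - \frac{847}{8695}$ ($u = \left(-81\right) \frac{1}{185} + 16 \cdot \frac{1}{47} = - \frac{81}{185} + \frac{16}{47} = - \frac{847}{8695} \approx -0.097412$)
$C = \frac{2 \sqrt{1907135215}}{8695}$ ($C = \sqrt{- \frac{847}{8695} + 101} = \sqrt{\frac{877348}{8695}} = \frac{2 \sqrt{1907135215}}{8695} \approx 10.045$)
$1328 + \frac{-272 - 108}{-276 + C} 1574 = 1328 + \frac{-272 - 108}{-276 + \frac{2 \sqrt{1907135215}}{8695}} \cdot 1574 = 1328 + - \frac{380}{-276 + \frac{2 \sqrt{1907135215}}{8695}} \cdot 1574 = 1328 - \frac{598120}{-276 + \frac{2 \sqrt{1907135215}}{8695}}$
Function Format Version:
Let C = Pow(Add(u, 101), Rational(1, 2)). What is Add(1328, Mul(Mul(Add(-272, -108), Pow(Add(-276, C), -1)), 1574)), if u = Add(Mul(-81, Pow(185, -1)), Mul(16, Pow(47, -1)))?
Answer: Add(Rational(578454111304, 165368243), Mul(Rational(299060, 165368243), Pow(1907135215, Rational(1, 2)))) ≈ 3577.0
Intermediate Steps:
u = Rational(-847, 8695) (u = Add(Mul(-81, Rational(1, 185)), Mul(16, Rational(1, 47))) = Add(Rational(-81, 185), Rational(16, 47)) = Rational(-847, 8695) ≈ -0.097412)
C = Mul(Rational(2, 8695), Pow(1907135215, Rational(1, 2))) (C = Pow(Add(Rational(-847, 8695), 101), Rational(1, 2)) = Pow(Rational(877348, 8695), Rational(1, 2)) = Mul(Rational(2, 8695), Pow(1907135215, Rational(1, 2))) ≈ 10.045)
Add(1328, Mul(Mul(Add(-272, -108), Pow(Add(-276, C), -1)), 1574)) = Add(1328, Mul(Mul(Add(-272, -108), Pow(Add(-276, Mul(Rational(2, 8695), Pow(1907135215, Rational(1, 2)))), -1)), 1574)) = Add(1328, Mul(Mul(-380, Pow(Add(-276, Mul(Rational(2, 8695), Pow(1907135215, Rational(1, 2)))), -1)), 1574)) = Add(1328, Mul(-598120, Pow(Add(-276, Mul(Rational(2, 8695), Pow(1907135215, Rational(1, 2)))), -1)))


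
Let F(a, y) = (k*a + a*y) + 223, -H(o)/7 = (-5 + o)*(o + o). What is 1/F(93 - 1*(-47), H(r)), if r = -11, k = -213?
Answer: -1/374557 ≈ -2.6698e-6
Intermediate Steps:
H(o) = -14*o*(-5 + o) (H(o) = -7*(-5 + o)*(o + o) = -7*(-5 + o)*2*o = -14*o*(-5 + o))
F(a, y) = 223 - 213*a + a*y (F(a, y) = (-213*a + a*y) + 223 = 223 - 213*a + a*y)
1/F(93 - 1*(-47), H(r)) = 1/(223 - 213*(93 - 1*(-47)) + (93 - 1*(-47))*(14*(-11)*(5 - 1*(-11)))) = 1/(223 - 213*(93 + 47) + (93 + 47)*(14*(-11)*(5 + 11))) = 1/(223 - 213*140 + 140*(14*(-11)*16)) = 1/(223 - 29820 + 140*(-2464)) = 1/(223 - 29820 - 344960) = 1/(-374557) = -1/374557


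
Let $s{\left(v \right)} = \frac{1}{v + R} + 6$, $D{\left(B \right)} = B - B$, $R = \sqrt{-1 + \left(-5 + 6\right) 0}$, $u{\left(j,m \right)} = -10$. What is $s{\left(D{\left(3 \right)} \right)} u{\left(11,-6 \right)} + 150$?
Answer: $90 + 10 i \approx 90.0 + 10.0 i$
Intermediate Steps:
$R = i$ ($R = \sqrt{-1 + 1 \cdot 0} = \sqrt{-1 + 0} = \sqrt{-1} = i \approx 1.0 i$)
$D{\left(B \right)} = 0$
$s{\left(v \right)} = 6 + \frac{1}{i + v}$ ($s{\left(v \right)} = \frac{1}{v + i} + 6 = \frac{1}{i + v} + 6 = 6 + \frac{1}{i + v}$)
$s{\left(D{\left(3 \right)} \right)} u{\left(11,-6 \right)} + 150 = \frac{1 + 6 i + 6 \cdot 0}{i + 0} \left(-10\right) + 150 = \frac{1 + 6 i + 0}{i} \left(-10\right) + 150 = - i \left(1 + 6 i\right) \left(-10\right) + 150 = 10 i \left(1 + 6 i\right) + 150 = 150 + 10 i \left(1 + 6 i\right)$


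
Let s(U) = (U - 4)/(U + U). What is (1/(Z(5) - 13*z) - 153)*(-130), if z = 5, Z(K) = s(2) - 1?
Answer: 2645630/133 ≈ 19892.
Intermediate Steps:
s(U) = (-4 + U)/(2*U) (s(U) = (-4 + U)/((2*U)) = (-4 + U)*(1/(2*U)) = (-4 + U)/(2*U))
Z(K) = -3/2 (Z(K) = (1/2)*(-4 + 2)/2 - 1 = (1/2)*(1/2)*(-2) - 1 = -1/2 - 1 = -3/2)
(1/(Z(5) - 13*z) - 153)*(-130) = (1/(-3/2 - 13*5) - 153)*(-130) = (1/(-3/2 - 65) - 153)*(-130) = (1/(-133/2) - 153)*(-130) = (-2/133 - 153)*(-130) = -20351/133*(-130) = 2645630/133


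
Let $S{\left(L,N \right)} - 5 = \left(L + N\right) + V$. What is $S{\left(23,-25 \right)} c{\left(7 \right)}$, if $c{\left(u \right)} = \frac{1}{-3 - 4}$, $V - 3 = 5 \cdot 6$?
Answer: $- \frac{36}{7} \approx -5.1429$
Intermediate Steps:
$V = 33$ ($V = 3 + 5 \cdot 6 = 3 + 30 = 33$)
$S{\left(L,N \right)} = 38 + L + N$ ($S{\left(L,N \right)} = 5 + \left(\left(L + N\right) + 33\right) = 5 + \left(33 + L + N\right) = 38 + L + N$)
$c{\left(u \right)} = - \frac{1}{7}$ ($c{\left(u \right)} = \frac{1}{-7} = - \frac{1}{7}$)
$S{\left(23,-25 \right)} c{\left(7 \right)} = \left(38 + 23 - 25\right) \left(- \frac{1}{7}\right) = 36 \left(- \frac{1}{7}\right) = - \frac{36}{7}$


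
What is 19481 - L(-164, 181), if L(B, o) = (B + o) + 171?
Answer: 19293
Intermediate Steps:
L(B, o) = 171 + B + o
19481 - L(-164, 181) = 19481 - (171 - 164 + 181) = 19481 - 1*188 = 19481 - 188 = 19293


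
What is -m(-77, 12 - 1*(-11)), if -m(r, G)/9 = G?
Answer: 207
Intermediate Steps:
m(r, G) = -9*G
-m(-77, 12 - 1*(-11)) = -(-9)*(12 - 1*(-11)) = -(-9)*(12 + 11) = -(-9)*23 = -1*(-207) = 207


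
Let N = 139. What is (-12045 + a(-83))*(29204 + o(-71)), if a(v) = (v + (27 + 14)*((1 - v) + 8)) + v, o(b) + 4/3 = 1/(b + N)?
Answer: -16758017111/68 ≈ -2.4644e+8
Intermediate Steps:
o(b) = -4/3 + 1/(139 + b) (o(b) = -4/3 + 1/(b + 139) = -4/3 + 1/(139 + b))
a(v) = 369 - 39*v (a(v) = (v + 41*(9 - v)) + v = (v + (369 - 41*v)) + v = (369 - 40*v) + v = 369 - 39*v)
(-12045 + a(-83))*(29204 + o(-71)) = (-12045 + (369 - 39*(-83)))*(29204 + (-553 - 4*(-71))/(3*(139 - 71))) = (-12045 + (369 + 3237))*(29204 + (⅓)*(-553 + 284)/68) = (-12045 + 3606)*(29204 + (⅓)*(1/68)*(-269)) = -8439*(29204 - 269/204) = -8439*5957347/204 = -16758017111/68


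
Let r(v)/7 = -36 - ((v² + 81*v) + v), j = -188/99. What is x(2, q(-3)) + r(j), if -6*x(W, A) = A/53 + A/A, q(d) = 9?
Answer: 422098207/519453 ≈ 812.58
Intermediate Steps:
x(W, A) = -⅙ - A/318 (x(W, A) = -(A/53 + A/A)/6 = -(A*(1/53) + 1)/6 = -(A/53 + 1)/6 = -(1 + A/53)/6 = -⅙ - A/318)
j = -188/99 (j = -188*1/99 = -188/99 ≈ -1.8990)
r(v) = -252 - 574*v - 7*v² (r(v) = 7*(-36 - ((v² + 81*v) + v)) = 7*(-36 - (v² + 82*v)) = 7*(-36 + (-v² - 82*v)) = 7*(-36 - v² - 82*v) = -252 - 574*v - 7*v²)
x(2, q(-3)) + r(j) = (-⅙ - 1/318*9) + (-252 - 574*(-188/99) - 7*(-188/99)²) = (-⅙ - 3/106) + (-252 + 107912/99 - 7*35344/9801) = -31/159 + (-252 + 107912/99 - 247408/9801) = -31/159 + 7966028/9801 = 422098207/519453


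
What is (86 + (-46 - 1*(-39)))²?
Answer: 6241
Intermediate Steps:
(86 + (-46 - 1*(-39)))² = (86 + (-46 + 39))² = (86 - 7)² = 79² = 6241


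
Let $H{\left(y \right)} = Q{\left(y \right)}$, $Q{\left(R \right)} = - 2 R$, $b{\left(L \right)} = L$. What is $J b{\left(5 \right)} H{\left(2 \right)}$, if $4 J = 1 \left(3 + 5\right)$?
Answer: $-40$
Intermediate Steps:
$H{\left(y \right)} = - 2 y$
$J = 2$ ($J = \frac{1 \left(3 + 5\right)}{4} = \frac{1 \cdot 8}{4} = \frac{1}{4} \cdot 8 = 2$)
$J b{\left(5 \right)} H{\left(2 \right)} = 2 \cdot 5 \left(\left(-2\right) 2\right) = 10 \left(-4\right) = -40$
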